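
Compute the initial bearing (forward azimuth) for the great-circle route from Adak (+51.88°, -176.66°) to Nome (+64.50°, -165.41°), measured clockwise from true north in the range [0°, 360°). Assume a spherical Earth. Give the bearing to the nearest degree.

Δλ = -165.41 − -176.66 = 11.25°.
θ = atan2( sin Δλ · cos φ₂ , cos φ₁ · sin φ₂ − sin φ₁ · cos φ₂ · cos Δλ )
  = atan2(0.08399, 0.22499) = 20.470° → normalised to [0°, 360°): 20.470°.

20°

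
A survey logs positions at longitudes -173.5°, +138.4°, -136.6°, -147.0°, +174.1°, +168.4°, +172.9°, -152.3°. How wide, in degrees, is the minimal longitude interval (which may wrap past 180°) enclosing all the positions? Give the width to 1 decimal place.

Sort the longitudes: -173.5°, -152.3°, -147.0°, -136.6°, +138.4°, +168.4°, +172.9°, +174.1°.
Eastward gaps between consecutive values (wrapping around): 21.2°, 5.3°, 10.4°, 275.0°, 30.0°, 4.5°, 1.2°, 12.4°.
Largest gap = 275.0° ⇒ minimal covering band is its complement: 360° − 275.0° = 85.0°.
Band runs from +138.4° eastward to -136.6°, crossing the antimeridian.

85.0°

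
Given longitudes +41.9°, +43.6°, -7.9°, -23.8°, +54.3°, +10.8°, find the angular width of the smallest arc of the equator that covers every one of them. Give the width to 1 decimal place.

Sort the longitudes: -23.8°, -7.9°, +10.8°, +41.9°, +43.6°, +54.3°.
Eastward gaps between consecutive values (wrapping around): 15.9°, 18.7°, 31.1°, 1.7°, 10.7°, 281.9°.
Largest gap = 281.9° ⇒ minimal covering band is its complement: 360° − 281.9° = 78.1°.
Band runs from -23.8° eastward to +54.3°.

78.1°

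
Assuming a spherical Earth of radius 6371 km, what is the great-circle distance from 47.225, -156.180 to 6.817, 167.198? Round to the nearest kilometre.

Δλ = 167.198 − -156.180 = 323.378°; wrapped into (−180°, 180°]: -36.622°.
Δφ = 6.817 − 47.225 = -40.408°.
a = sin²(Δφ/2) + cos φ₁ · cos φ₂ · sin²(Δλ/2) = 0.185835.
c = 2·atan2(√a, √(1−a)) = 0.89139 rad → d = 6371·c ≈ 5679.06 km.

5679 km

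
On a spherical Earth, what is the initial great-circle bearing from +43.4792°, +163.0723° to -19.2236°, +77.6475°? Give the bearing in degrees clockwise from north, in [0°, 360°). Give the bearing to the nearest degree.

Δλ = 77.6475 − 163.0723 = -85.4248°.
θ = atan2( sin Δλ · cos φ₂ , cos φ₁ · sin φ₂ − sin φ₁ · cos φ₂ · cos Δλ )
  = atan2(-0.94123, -0.29074) = -107.166° → normalised to [0°, 360°): 252.834°.

253°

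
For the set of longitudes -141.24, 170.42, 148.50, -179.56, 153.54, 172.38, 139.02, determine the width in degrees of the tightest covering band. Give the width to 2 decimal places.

79.74°

Sort the longitudes: -179.56°, -141.24°, +139.02°, +148.50°, +153.54°, +170.42°, +172.38°.
Eastward gaps between consecutive values (wrapping around): 38.32°, 280.26°, 9.48°, 5.04°, 16.88°, 1.96°, 8.06°.
Largest gap = 280.26° ⇒ minimal covering band is its complement: 360° − 280.26° = 79.74°.
Band runs from +139.02° eastward to -141.24°, crossing the antimeridian.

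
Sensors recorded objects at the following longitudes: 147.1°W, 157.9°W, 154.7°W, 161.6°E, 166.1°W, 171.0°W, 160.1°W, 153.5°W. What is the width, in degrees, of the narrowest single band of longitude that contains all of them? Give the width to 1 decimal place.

51.3°

Sort the longitudes: -171.0°, -166.1°, -160.1°, -157.9°, -154.7°, -153.5°, -147.1°, +161.6°.
Eastward gaps between consecutive values (wrapping around): 4.9°, 6.0°, 2.2°, 3.2°, 1.2°, 6.4°, 308.7°, 27.4°.
Largest gap = 308.7° ⇒ minimal covering band is its complement: 360° − 308.7° = 51.3°.
Band runs from +161.6° eastward to -147.1°, crossing the antimeridian.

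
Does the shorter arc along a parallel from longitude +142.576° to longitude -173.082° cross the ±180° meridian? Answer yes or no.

Naïve |-173.082 − 142.576| = 315.658° > 180°, so the shorter arc goes the other way round — across 180°.
Signed shortest Δλ = ((-173.082 − 142.576 + 180) mod 360) − 180 = 44.342°.
Going east by 44.342° from +142.576° passes through 180° before reaching -173.082°.

Yes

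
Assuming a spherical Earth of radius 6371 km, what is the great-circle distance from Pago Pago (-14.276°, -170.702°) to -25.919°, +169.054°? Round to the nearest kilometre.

2473 km

Δλ = 169.054 − -170.702 = 339.756°; wrapped into (−180°, 180°]: -20.244°.
Δφ = -25.919 − -14.276 = -11.643°.
a = sin²(Δφ/2) + cos φ₁ · cos φ₂ · sin²(Δλ/2) = 0.037210.
c = 2·atan2(√a, √(1−a)) = 0.38823 rad → d = 6371·c ≈ 2473.41 km.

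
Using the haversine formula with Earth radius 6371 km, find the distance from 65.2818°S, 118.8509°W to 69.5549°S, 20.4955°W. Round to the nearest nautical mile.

2036 nmi

Δλ = -20.4955 − -118.8509 = 98.3554°.
Δφ = -69.5549 − -65.2818 = -4.2731°.
a = sin²(Δφ/2) + cos φ₁ · cos φ₂ · sin²(Δλ/2) = 0.085035.
c = 2·atan2(√a, √(1−a)) = 0.59182 rad → d = 6371·c ≈ 3770.46 km ≈ 2035.88 nmi.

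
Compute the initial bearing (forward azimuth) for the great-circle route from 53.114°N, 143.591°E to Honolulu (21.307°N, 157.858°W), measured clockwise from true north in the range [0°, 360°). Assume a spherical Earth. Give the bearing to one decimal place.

Δλ = -157.858 − 143.591 = -301.449°; wrapped into (−180°, 180°]: 58.551°.
θ = atan2( sin Δλ · cos φ₂ , cos φ₁ · sin φ₂ − sin φ₁ · cos φ₂ · cos Δλ )
  = atan2(0.79479, -0.17068) = 102.120° → normalised to [0°, 360°): 102.120°.

102.1°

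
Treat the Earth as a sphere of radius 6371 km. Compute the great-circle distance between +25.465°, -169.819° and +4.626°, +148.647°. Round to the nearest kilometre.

Δλ = 148.647 − -169.819 = 318.466°; wrapped into (−180°, 180°]: -41.534°.
Δφ = 4.626 − 25.465 = -20.839°.
a = sin²(Δφ/2) + cos φ₁ · cos φ₂ · sin²(Δλ/2) = 0.145843.
c = 2·atan2(√a, √(1−a)) = 0.78369 rad → d = 6371·c ≈ 4992.89 km.

4993 km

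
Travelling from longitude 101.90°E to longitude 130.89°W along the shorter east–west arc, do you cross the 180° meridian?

Naïve |-130.89 − 101.90| = 232.79° > 180°, so the shorter arc goes the other way round — across 180°.
Signed shortest Δλ = ((-130.89 − 101.90 + 180) mod 360) − 180 = 127.21°.
Going east by 127.21° from +101.90° passes through 180° before reaching -130.89°.

Yes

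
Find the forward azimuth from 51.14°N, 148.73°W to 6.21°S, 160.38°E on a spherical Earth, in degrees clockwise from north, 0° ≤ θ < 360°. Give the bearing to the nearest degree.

234°

Δλ = 160.38 − -148.73 = 309.11°; wrapped into (−180°, 180°]: -50.89°.
θ = atan2( sin Δλ · cos φ₂ , cos φ₁ · sin φ₂ − sin φ₁ · cos φ₂ · cos Δλ )
  = atan2(-0.77138, -0.55619) = -125.793° → normalised to [0°, 360°): 234.207°.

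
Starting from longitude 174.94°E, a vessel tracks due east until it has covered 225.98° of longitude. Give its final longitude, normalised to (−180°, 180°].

40.92°E

Start at +174.94°; shift +225.98° → +400.92°.
+400.92° lies outside (−180°, 180°]; subtract 360° → +40.92°.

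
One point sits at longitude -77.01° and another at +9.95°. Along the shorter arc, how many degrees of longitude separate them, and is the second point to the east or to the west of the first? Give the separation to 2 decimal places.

86.96° east

Raw difference: 9.95 − -77.01 = 86.96°.
Normalise into (−180°, 180°]: 86.96° stays 86.96°.
Positive ⇒ the second point lies to the east; separation 86.96°.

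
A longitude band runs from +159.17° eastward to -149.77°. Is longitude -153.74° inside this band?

Band width going east from +159.17° to -149.77°: ((-149.77 − 159.17) mod 360) = 51.06°.
Offset of -153.74° east of the west edge: ((-153.74 − 159.17) mod 360) = 47.09°.
47.09° ≤ 51.06° ⇒ inside.

Yes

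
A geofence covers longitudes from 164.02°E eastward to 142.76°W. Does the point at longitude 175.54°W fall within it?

Band width going east from +164.02° to -142.76°: ((-142.76 − 164.02) mod 360) = 53.22°.
Offset of -175.54° east of the west edge: ((-175.54 − 164.02) mod 360) = 20.44°.
20.44° ≤ 53.22° ⇒ inside.

Yes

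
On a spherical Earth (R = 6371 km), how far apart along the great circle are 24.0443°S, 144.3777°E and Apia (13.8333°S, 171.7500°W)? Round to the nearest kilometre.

Δλ = -171.7500 − 144.3777 = -316.1277°; wrapped into (−180°, 180°]: 43.8723°.
Δφ = -13.8333 − -24.0443 = 10.2110°.
a = sin²(Δφ/2) + cos φ₁ · cos φ₂ · sin²(Δλ/2) = 0.131670.
c = 2·atan2(√a, √(1−a)) = 0.74268 rad → d = 6371·c ≈ 4731.61 km.

4732 km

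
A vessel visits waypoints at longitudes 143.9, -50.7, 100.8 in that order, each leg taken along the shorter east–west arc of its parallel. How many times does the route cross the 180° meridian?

Leg 1: +143.9° → -50.7°, shortest Δλ = 165.4° (east) — crosses 180°.
Leg 2: -50.7° → +100.8°, shortest Δλ = 151.5° (east) — does not cross 180°.
Total crossings: 1.

1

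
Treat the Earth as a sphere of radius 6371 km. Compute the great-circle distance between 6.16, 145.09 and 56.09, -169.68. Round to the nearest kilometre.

Δλ = -169.68 − 145.09 = -314.77°; wrapped into (−180°, 180°]: 45.23°.
Δφ = 56.09 − 6.16 = 49.93°.
a = sin²(Δφ/2) + cos φ₁ · cos φ₂ · sin²(Δλ/2) = 0.260157.
c = 2·atan2(√a, √(1−a)) = 1.07050 rad → d = 6371·c ≈ 6820.15 km.

6820 km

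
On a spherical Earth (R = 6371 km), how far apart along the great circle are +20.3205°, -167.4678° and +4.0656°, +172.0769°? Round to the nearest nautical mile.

1543 nmi

Δλ = 172.0769 − -167.4678 = 339.5447°; wrapped into (−180°, 180°]: -20.4553°.
Δφ = 4.0656 − 20.3205 = -16.2549°.
a = sin²(Δφ/2) + cos φ₁ · cos φ₂ · sin²(Δλ/2) = 0.049478.
c = 2·atan2(√a, √(1−a)) = 0.44863 rad → d = 6371·c ≈ 2858.19 km ≈ 1543.30 nmi.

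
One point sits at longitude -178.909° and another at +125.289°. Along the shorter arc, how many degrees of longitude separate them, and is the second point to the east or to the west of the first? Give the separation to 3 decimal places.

55.802° west

Raw difference: 125.289 − -178.909 = 304.198°.
Normalise into (−180°, 180°]: 304.198° − 360° = -55.802°.
Negative ⇒ the second point lies to the west; separation 55.802°.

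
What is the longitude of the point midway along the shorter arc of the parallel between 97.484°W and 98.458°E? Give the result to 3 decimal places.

Signed shortest Δλ from -97.484° to +98.458° is -164.058°.
Midpoint longitude = -97.484° + (-164.058°)/2 = -97.484° − 82.029° = -179.513°.
(The naïve average (-97.484 + +98.458)/2 = 0.487° is on the wrong side of the globe.)

179.513°W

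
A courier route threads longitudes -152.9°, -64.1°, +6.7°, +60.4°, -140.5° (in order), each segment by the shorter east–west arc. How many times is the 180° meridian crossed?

Leg 1: -152.9° → -64.1°, shortest Δλ = 88.8° (east) — does not cross 180°.
Leg 2: -64.1° → +6.7°, shortest Δλ = 70.8° (east) — does not cross 180°.
Leg 3: +6.7° → +60.4°, shortest Δλ = 53.7° (east) — does not cross 180°.
Leg 4: +60.4° → -140.5°, shortest Δλ = 159.1° (east) — crosses 180°.
Total crossings: 1.

1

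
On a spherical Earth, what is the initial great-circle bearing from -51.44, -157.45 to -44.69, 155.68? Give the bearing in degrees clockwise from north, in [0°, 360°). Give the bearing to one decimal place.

263.6°

Δλ = 155.68 − -157.45 = 313.13°; wrapped into (−180°, 180°]: -46.87°.
θ = atan2( sin Δλ · cos φ₂ , cos φ₁ · sin φ₂ − sin φ₁ · cos φ₂ · cos Δλ )
  = atan2(-0.51883, -0.05832) = -96.414° → normalised to [0°, 360°): 263.586°.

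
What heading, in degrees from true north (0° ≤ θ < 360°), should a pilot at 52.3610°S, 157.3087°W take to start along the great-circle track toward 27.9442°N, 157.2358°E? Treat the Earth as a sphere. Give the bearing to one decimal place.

321.0°

Δλ = 157.2358 − -157.3087 = 314.5445°; wrapped into (−180°, 180°]: -45.4555°.
θ = atan2( sin Δλ · cos φ₂ , cos φ₁ · sin φ₂ − sin φ₁ · cos φ₂ · cos Δλ )
  = atan2(-0.62961, 0.77688) = -39.022° → normalised to [0°, 360°): 320.978°.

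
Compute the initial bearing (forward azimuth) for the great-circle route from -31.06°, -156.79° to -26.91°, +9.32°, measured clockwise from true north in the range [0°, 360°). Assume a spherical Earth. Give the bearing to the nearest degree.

166°

Δλ = 9.32 − -156.79 = 166.11°.
θ = atan2( sin Δλ · cos φ₂ , cos φ₁ · sin φ₂ − sin φ₁ · cos φ₂ · cos Δλ )
  = atan2(0.21406, -0.83432) = 165.610° → normalised to [0°, 360°): 165.610°.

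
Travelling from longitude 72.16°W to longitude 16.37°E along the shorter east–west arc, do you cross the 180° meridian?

No

Signed shortest Δλ = ((16.37 − -72.16 + 180) mod 360) − 180 = 88.53°.
Going east by 88.53° from -72.16° reaches +16.37° without touching 180°.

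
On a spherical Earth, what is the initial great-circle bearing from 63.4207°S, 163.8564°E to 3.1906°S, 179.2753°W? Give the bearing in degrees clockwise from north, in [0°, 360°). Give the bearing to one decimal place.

Δλ = -179.2753 − 163.8564 = -343.1317°; wrapped into (−180°, 180°]: 16.8683°.
θ = atan2( sin Δλ · cos φ₂ , cos φ₁ · sin φ₂ − sin φ₁ · cos φ₂ · cos Δλ )
  = atan2(0.28972, 0.82961) = 19.251° → normalised to [0°, 360°): 19.251°.

19.3°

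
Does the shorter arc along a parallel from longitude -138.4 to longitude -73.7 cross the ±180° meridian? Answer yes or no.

Signed shortest Δλ = ((-73.7 − -138.4 + 180) mod 360) − 180 = 64.7°.
Going east by 64.7° from -138.4° reaches -73.7° without touching 180°.

No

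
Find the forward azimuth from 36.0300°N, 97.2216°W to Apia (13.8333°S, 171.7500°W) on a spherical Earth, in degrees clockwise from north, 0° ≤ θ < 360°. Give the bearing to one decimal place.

249.7°

Δλ = -171.7500 − -97.2216 = -74.5284°.
θ = atan2( sin Δλ · cos φ₂ , cos φ₁ · sin φ₂ − sin φ₁ · cos φ₂ · cos Δλ )
  = atan2(-0.93581, -0.34572) = -110.276° → normalised to [0°, 360°): 249.724°.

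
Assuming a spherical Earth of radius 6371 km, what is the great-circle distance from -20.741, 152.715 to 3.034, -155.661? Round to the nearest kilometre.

Δλ = -155.661 − 152.715 = -308.376°; wrapped into (−180°, 180°]: 51.624°.
Δφ = 3.034 − -20.741 = 23.775°.
a = sin²(Δφ/2) + cos φ₁ · cos φ₂ · sin²(Δλ/2) = 0.219487.
c = 2·atan2(√a, √(1−a)) = 0.97517 rad → d = 6371·c ≈ 6212.81 km.

6213 km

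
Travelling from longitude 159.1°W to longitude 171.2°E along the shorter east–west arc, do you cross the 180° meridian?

Naïve |171.2 − -159.1| = 330.3° > 180°, so the shorter arc goes the other way round — across 180°.
Signed shortest Δλ = ((171.2 − -159.1 + 180) mod 360) − 180 = -29.7°.
Going west by 29.7° from -159.1° passes through 180° before reaching +171.2°.

Yes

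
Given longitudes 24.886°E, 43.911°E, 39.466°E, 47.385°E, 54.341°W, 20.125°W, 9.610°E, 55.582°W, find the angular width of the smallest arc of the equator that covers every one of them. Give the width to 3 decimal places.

Sort the longitudes: -55.582°, -54.341°, -20.125°, +9.610°, +24.886°, +39.466°, +43.911°, +47.385°.
Eastward gaps between consecutive values (wrapping around): 1.241°, 34.216°, 29.735°, 15.276°, 14.580°, 4.445°, 3.474°, 257.033°.
Largest gap = 257.033° ⇒ minimal covering band is its complement: 360° − 257.033° = 102.967°.
Band runs from -55.582° eastward to +47.385°.

102.967°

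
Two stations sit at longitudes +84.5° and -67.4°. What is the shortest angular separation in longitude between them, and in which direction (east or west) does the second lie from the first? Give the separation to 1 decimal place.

151.9° west

Raw difference: -67.4 − 84.5 = -151.9°.
Normalise into (−180°, 180°]: -151.9° stays -151.9°.
Negative ⇒ the second point lies to the west; separation 151.9°.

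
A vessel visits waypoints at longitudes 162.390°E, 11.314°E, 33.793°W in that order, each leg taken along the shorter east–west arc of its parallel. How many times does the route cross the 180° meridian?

0

Leg 1: +162.390° → +11.314°, shortest Δλ = -151.076° (west) — does not cross 180°.
Leg 2: +11.314° → -33.793°, shortest Δλ = -45.107° (west) — does not cross 180°.
Total crossings: 0.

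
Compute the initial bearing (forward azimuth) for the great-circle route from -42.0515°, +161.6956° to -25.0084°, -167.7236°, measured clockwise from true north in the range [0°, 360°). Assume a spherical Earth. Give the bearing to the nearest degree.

Δλ = -167.7236 − 161.6956 = -329.4192°; wrapped into (−180°, 180°]: 30.5808°.
θ = atan2( sin Δλ · cos φ₂ , cos φ₁ · sin φ₂ − sin φ₁ · cos φ₂ · cos Δλ )
  = atan2(0.46106, 0.20866) = 65.649° → normalised to [0°, 360°): 65.649°.

66°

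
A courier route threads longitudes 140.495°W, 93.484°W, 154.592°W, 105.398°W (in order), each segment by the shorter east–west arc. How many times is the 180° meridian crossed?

Leg 1: -140.495° → -93.484°, shortest Δλ = 47.011° (east) — does not cross 180°.
Leg 2: -93.484° → -154.592°, shortest Δλ = -61.108° (west) — does not cross 180°.
Leg 3: -154.592° → -105.398°, shortest Δλ = 49.194° (east) — does not cross 180°.
Total crossings: 0.

0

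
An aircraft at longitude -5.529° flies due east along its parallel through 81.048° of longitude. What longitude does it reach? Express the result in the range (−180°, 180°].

Start at -5.529°; shift +81.048° → +75.519°.
+75.519° already lies in (−180°, 180°].

+75.519°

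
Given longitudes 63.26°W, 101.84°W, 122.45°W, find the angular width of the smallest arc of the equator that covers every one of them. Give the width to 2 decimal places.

59.19°

Sort the longitudes: -122.45°, -101.84°, -63.26°.
Eastward gaps between consecutive values (wrapping around): 20.61°, 38.58°, 300.81°.
Largest gap = 300.81° ⇒ minimal covering band is its complement: 360° − 300.81° = 59.19°.
Band runs from -122.45° eastward to -63.26°.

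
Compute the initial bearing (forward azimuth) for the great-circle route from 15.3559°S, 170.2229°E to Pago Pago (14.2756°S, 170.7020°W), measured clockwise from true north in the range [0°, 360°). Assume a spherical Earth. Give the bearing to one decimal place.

89.1°

Δλ = -170.7020 − 170.2229 = -340.9249°; wrapped into (−180°, 180°]: 19.0751°.
θ = atan2( sin Δλ · cos φ₂ , cos φ₁ · sin φ₂ − sin φ₁ · cos φ₂ · cos Δλ )
  = atan2(0.31672, 0.00476) = 89.139° → normalised to [0°, 360°): 89.139°.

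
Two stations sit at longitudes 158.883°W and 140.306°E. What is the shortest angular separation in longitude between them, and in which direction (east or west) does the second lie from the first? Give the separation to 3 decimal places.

60.811° west

Raw difference: 140.306 − -158.883 = 299.189°.
Normalise into (−180°, 180°]: 299.189° − 360° = -60.811°.
Negative ⇒ the second point lies to the west; separation 60.811°.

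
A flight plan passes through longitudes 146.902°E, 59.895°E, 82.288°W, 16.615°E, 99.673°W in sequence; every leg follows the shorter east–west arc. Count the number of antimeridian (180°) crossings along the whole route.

0

Leg 1: +146.902° → +59.895°, shortest Δλ = -87.007° (west) — does not cross 180°.
Leg 2: +59.895° → -82.288°, shortest Δλ = -142.183° (west) — does not cross 180°.
Leg 3: -82.288° → +16.615°, shortest Δλ = 98.903° (east) — does not cross 180°.
Leg 4: +16.615° → -99.673°, shortest Δλ = -116.288° (west) — does not cross 180°.
Total crossings: 0.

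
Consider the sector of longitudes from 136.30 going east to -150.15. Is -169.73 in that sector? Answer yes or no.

Yes

Band width going east from +136.30° to -150.15°: ((-150.15 − 136.30) mod 360) = 73.55°.
Offset of -169.73° east of the west edge: ((-169.73 − 136.30) mod 360) = 53.97°.
53.97° ≤ 73.55° ⇒ inside.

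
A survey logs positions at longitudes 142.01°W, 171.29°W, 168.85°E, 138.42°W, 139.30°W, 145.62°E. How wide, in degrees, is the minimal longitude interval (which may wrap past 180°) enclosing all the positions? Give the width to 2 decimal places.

75.96°

Sort the longitudes: -171.29°, -142.01°, -139.30°, -138.42°, +145.62°, +168.85°.
Eastward gaps between consecutive values (wrapping around): 29.28°, 2.71°, 0.88°, 284.04°, 23.23°, 19.86°.
Largest gap = 284.04° ⇒ minimal covering band is its complement: 360° − 284.04° = 75.96°.
Band runs from +145.62° eastward to -138.42°, crossing the antimeridian.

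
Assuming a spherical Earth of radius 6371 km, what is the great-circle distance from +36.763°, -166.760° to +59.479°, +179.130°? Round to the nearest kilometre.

Δλ = 179.130 − -166.760 = 345.890°; wrapped into (−180°, 180°]: -14.110°.
Δφ = 59.479 − 36.763 = 22.716°.
a = sin²(Δφ/2) + cos φ₁ · cos φ₂ · sin²(Δλ/2) = 0.044922.
c = 2·atan2(√a, √(1−a)) = 0.42714 rad → d = 6371·c ≈ 2721.29 km.

2721 km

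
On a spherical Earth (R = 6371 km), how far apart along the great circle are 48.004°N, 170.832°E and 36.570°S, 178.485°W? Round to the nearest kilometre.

9464 km

Δλ = -178.485 − 170.832 = -349.317°; wrapped into (−180°, 180°]: 10.683°.
Δφ = -36.570 − 48.004 = -84.574°.
a = sin²(Δφ/2) + cos φ₁ · cos φ₂ · sin²(Δλ/2) = 0.457377.
c = 2·atan2(√a, √(1−a)) = 1.48545 rad → d = 6371·c ≈ 9463.78 km.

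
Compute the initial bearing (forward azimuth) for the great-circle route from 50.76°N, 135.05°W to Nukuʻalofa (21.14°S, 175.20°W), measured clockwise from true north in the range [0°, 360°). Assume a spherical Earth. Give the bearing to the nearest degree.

Δλ = -175.20 − -135.05 = -40.15°.
θ = atan2( sin Δλ · cos φ₂ , cos φ₁ · sin φ₂ − sin φ₁ · cos φ₂ · cos Δλ )
  = atan2(-0.60140, -0.78029) = -142.377° → normalised to [0°, 360°): 217.623°.

218°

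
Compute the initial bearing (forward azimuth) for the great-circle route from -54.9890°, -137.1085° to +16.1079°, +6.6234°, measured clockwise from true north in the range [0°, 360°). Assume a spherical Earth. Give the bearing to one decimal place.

129.9°

Δλ = 6.6234 − -137.1085 = 143.7319°.
θ = atan2( sin Δλ · cos φ₂ , cos φ₁ · sin φ₂ − sin φ₁ · cos φ₂ · cos Δλ )
  = atan2(0.56834, -0.47525) = 129.903° → normalised to [0°, 360°): 129.903°.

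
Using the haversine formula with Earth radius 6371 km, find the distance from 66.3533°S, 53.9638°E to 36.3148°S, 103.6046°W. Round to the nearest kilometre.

8439 km

Δλ = -103.6046 − 53.9638 = -157.5684°.
Δφ = -36.3148 − -66.3533 = 30.0385°.
a = sin²(Δφ/2) + cos φ₁ · cos φ₂ · sin²(Δλ/2) = 0.378121.
c = 2·atan2(√a, √(1−a)) = 1.32456 rad → d = 6371·c ≈ 8438.76 km.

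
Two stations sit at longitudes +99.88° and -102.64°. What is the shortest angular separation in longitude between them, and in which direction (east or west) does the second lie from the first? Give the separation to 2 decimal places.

157.48° east

Raw difference: -102.64 − 99.88 = -202.52°.
Normalise into (−180°, 180°]: -202.52° + 360° = 157.48°.
Positive ⇒ the second point lies to the east; separation 157.48°.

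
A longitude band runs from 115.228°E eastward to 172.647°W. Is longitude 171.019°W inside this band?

Band width going east from +115.228° to -172.647°: ((-172.647 − 115.228) mod 360) = 72.125°.
Offset of -171.019° east of the west edge: ((-171.019 − 115.228) mod 360) = 73.753°.
73.753° > 72.125° ⇒ outside.

No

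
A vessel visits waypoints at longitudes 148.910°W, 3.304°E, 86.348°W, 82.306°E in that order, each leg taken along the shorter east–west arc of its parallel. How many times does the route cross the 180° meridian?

Leg 1: -148.910° → +3.304°, shortest Δλ = 152.214° (east) — does not cross 180°.
Leg 2: +3.304° → -86.348°, shortest Δλ = -89.652° (west) — does not cross 180°.
Leg 3: -86.348° → +82.306°, shortest Δλ = 168.654° (east) — does not cross 180°.
Total crossings: 0.

0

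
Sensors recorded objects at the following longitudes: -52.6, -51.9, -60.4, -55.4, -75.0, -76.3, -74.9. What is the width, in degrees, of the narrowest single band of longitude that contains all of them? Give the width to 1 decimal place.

24.4°

Sort the longitudes: -76.3°, -75.0°, -74.9°, -60.4°, -55.4°, -52.6°, -51.9°.
Eastward gaps between consecutive values (wrapping around): 1.3°, 0.1°, 14.5°, 5.0°, 2.8°, 0.7°, 335.6°.
Largest gap = 335.6° ⇒ minimal covering band is its complement: 360° − 335.6° = 24.4°.
Band runs from -76.3° eastward to -51.9°.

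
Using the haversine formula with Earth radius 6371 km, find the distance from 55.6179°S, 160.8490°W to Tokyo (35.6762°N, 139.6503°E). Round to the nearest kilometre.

Δλ = 139.6503 − -160.8490 = 300.4993°; wrapped into (−180°, 180°]: -59.5007°.
Δφ = 35.6762 − -55.6179 = 91.2941°.
a = sin²(Δφ/2) + cos φ₁ · cos φ₂ · sin²(Δλ/2) = 0.624248.
c = 2·atan2(√a, √(1−a)) = 1.82192 rad → d = 6371·c ≈ 11607.47 km.

11607 km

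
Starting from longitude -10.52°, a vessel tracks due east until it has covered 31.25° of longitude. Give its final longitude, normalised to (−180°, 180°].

+20.73°

Start at -10.52°; shift +31.25° → +20.73°.
+20.73° already lies in (−180°, 180°].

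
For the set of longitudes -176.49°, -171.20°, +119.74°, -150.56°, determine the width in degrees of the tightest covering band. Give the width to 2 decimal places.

Sort the longitudes: -176.49°, -171.20°, -150.56°, +119.74°.
Eastward gaps between consecutive values (wrapping around): 5.29°, 20.64°, 270.30°, 63.77°.
Largest gap = 270.30° ⇒ minimal covering band is its complement: 360° − 270.30° = 89.70°.
Band runs from +119.74° eastward to -150.56°, crossing the antimeridian.

89.70°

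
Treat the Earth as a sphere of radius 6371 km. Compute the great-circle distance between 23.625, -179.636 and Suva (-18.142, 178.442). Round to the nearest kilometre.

4649 km

Δλ = 178.442 − -179.636 = 358.078°; wrapped into (−180°, 180°]: -1.922°.
Δφ = -18.142 − 23.625 = -41.767°.
a = sin²(Δφ/2) + cos φ₁ · cos φ₂ · sin²(Δλ/2) = 0.127315.
c = 2·atan2(√a, √(1−a)) = 0.72971 rad → d = 6371·c ≈ 4648.96 km.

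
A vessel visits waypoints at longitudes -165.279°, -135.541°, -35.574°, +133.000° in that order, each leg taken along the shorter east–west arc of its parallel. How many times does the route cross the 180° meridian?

0

Leg 1: -165.279° → -135.541°, shortest Δλ = 29.738° (east) — does not cross 180°.
Leg 2: -135.541° → -35.574°, shortest Δλ = 99.967° (east) — does not cross 180°.
Leg 3: -35.574° → +133.000°, shortest Δλ = 168.574° (east) — does not cross 180°.
Total crossings: 0.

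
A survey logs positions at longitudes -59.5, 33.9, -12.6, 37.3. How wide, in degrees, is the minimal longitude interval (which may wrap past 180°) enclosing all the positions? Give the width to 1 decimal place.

Sort the longitudes: -59.5°, -12.6°, +33.9°, +37.3°.
Eastward gaps between consecutive values (wrapping around): 46.9°, 46.5°, 3.4°, 263.2°.
Largest gap = 263.2° ⇒ minimal covering band is its complement: 360° − 263.2° = 96.8°.
Band runs from -59.5° eastward to +37.3°.

96.8°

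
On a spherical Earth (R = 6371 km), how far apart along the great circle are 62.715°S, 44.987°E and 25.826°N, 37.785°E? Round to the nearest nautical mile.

Δλ = 37.785 − 44.987 = -7.202°.
Δφ = 25.826 − -62.715 = 88.541°.
a = sin²(Δφ/2) + cos φ₁ · cos φ₂ · sin²(Δλ/2) = 0.488897.
c = 2·atan2(√a, √(1−a)) = 1.54859 rad → d = 6371·c ≈ 9866.06 km ≈ 5327.24 nmi.

5327 nmi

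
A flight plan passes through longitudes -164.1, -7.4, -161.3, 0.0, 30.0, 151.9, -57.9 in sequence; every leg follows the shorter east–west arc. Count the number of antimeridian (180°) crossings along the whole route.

1

Leg 1: -164.1° → -7.4°, shortest Δλ = 156.7° (east) — does not cross 180°.
Leg 2: -7.4° → -161.3°, shortest Δλ = -153.9° (west) — does not cross 180°.
Leg 3: -161.3° → -0.0°, shortest Δλ = 161.3° (east) — does not cross 180°.
Leg 4: -0.0° → +30.0°, shortest Δλ = 30.0° (east) — does not cross 180°.
Leg 5: +30.0° → +151.9°, shortest Δλ = 121.9° (east) — does not cross 180°.
Leg 6: +151.9° → -57.9°, shortest Δλ = 150.2° (east) — crosses 180°.
Total crossings: 1.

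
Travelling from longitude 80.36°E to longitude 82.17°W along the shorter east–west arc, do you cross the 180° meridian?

Signed shortest Δλ = ((-82.17 − 80.36 + 180) mod 360) − 180 = -162.53°.
Going west by 162.53° from +80.36° reaches -82.17° without touching 180°.

No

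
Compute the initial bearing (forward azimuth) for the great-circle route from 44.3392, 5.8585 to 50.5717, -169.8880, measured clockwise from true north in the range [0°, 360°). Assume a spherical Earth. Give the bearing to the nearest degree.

357°

Δλ = -169.8880 − 5.8585 = -175.7465°.
θ = atan2( sin Δλ · cos φ₂ , cos φ₁ · sin φ₂ − sin φ₁ · cos φ₂ · cos Δλ )
  = atan2(-0.04711, 0.99511) = -2.710° → normalised to [0°, 360°): 357.290°.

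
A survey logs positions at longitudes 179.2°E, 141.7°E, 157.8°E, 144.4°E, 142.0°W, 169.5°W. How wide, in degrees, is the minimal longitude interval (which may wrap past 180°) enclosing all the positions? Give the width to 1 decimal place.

Sort the longitudes: -169.5°, -142.0°, +141.7°, +144.4°, +157.8°, +179.2°.
Eastward gaps between consecutive values (wrapping around): 27.5°, 283.7°, 2.7°, 13.4°, 21.4°, 11.3°.
Largest gap = 283.7° ⇒ minimal covering band is its complement: 360° − 283.7° = 76.3°.
Band runs from +141.7° eastward to -142.0°, crossing the antimeridian.

76.3°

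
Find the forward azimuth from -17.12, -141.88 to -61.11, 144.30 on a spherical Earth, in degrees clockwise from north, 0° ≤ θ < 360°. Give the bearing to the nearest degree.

Δλ = 144.30 − -141.88 = 286.18°; wrapped into (−180°, 180°]: -73.82°.
θ = atan2( sin Δλ · cos φ₂ , cos φ₁ · sin φ₂ − sin φ₁ · cos φ₂ · cos Δλ )
  = atan2(-0.46399, -0.79712) = -149.797° → normalised to [0°, 360°): 210.203°.

210°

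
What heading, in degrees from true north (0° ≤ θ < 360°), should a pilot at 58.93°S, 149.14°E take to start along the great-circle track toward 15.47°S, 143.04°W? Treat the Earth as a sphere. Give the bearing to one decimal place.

Δλ = -143.04 − 149.14 = -292.18°; wrapped into (−180°, 180°]: 67.82°.
θ = atan2( sin Δλ · cos φ₂ , cos φ₁ · sin φ₂ − sin φ₁ · cos φ₂ · cos Δλ )
  = atan2(0.89245, 0.17399) = 78.968° → normalised to [0°, 360°): 78.968°.

79.0°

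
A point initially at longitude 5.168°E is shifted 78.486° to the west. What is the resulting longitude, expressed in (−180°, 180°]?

Start at +5.168°; shift −78.486° → -73.318°.
-73.318° already lies in (−180°, 180°].

73.318°W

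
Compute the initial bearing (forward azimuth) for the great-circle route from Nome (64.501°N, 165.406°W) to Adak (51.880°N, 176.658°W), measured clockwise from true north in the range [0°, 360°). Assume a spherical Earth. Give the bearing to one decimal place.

210.1°

Δλ = -176.658 − -165.406 = -11.252°.
θ = atan2( sin Δλ · cos φ₂ , cos φ₁ · sin φ₂ − sin φ₁ · cos φ₂ · cos Δλ )
  = atan2(-0.12045, -0.20779) = -149.900° → normalised to [0°, 360°): 210.100°.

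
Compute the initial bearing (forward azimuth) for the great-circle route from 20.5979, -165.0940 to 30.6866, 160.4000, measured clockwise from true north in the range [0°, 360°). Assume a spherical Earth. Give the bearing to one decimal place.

295.1°

Δλ = 160.4000 − -165.0940 = 325.4940°; wrapped into (−180°, 180°]: -34.5060°.
θ = atan2( sin Δλ · cos φ₂ , cos φ₁ · sin φ₂ − sin φ₁ · cos φ₂ · cos Δλ )
  = atan2(-0.48717, 0.22840) = -64.881° → normalised to [0°, 360°): 295.119°.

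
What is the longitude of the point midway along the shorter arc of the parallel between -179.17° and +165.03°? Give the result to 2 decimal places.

Signed shortest Δλ from -179.17° to +165.03° is -15.80°.
Midpoint longitude = -179.17° + (-15.80°)/2 = -179.17° − 7.90° = -187.07°.
Normalise into (−180°, 180°]: +172.93°.
(The naïve average (-179.17 + +165.03)/2 = -7.07° is on the wrong side of the globe.)

+172.93°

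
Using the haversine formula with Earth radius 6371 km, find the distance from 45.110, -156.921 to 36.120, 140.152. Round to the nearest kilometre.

Δλ = 140.152 − -156.921 = 297.073°; wrapped into (−180°, 180°]: -62.927°.
Δφ = 36.120 − 45.110 = -8.990°.
a = sin²(Δφ/2) + cos φ₁ · cos φ₂ · sin²(Δλ/2) = 0.161457.
c = 2·atan2(√a, √(1−a)) = 0.82700 rad → d = 6371·c ≈ 5268.81 km.

5269 km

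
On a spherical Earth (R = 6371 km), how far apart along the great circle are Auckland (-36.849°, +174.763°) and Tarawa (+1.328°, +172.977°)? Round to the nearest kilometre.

Δλ = 172.977 − 174.763 = -1.786°.
Δφ = 1.328 − -36.849 = 38.177°.
a = sin²(Δφ/2) + cos φ₁ · cos φ₂ · sin²(Δλ/2) = 0.107142.
c = 2·atan2(√a, √(1−a)) = 0.66694 rad → d = 6371·c ≈ 4249.09 km.

4249 km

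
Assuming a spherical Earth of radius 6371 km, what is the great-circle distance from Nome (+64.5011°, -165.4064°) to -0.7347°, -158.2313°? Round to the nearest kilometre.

Δλ = -158.2313 − -165.4064 = 7.1751°.
Δφ = -0.7347 − 64.5011 = -65.2358°.
a = sin²(Δφ/2) + cos φ₁ · cos φ₂ · sin²(Δλ/2) = 0.292243.
c = 2·atan2(√a, √(1−a)) = 1.14229 rad → d = 6371·c ≈ 7277.52 km.

7278 km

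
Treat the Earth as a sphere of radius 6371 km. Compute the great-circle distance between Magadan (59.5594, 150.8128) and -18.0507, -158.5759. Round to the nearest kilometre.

Δλ = -158.5759 − 150.8128 = -309.3887°; wrapped into (−180°, 180°]: 50.6113°.
Δφ = -18.0507 − 59.5594 = -77.6101°.
a = sin²(Δφ/2) + cos φ₁ · cos φ₂ · sin²(Δλ/2) = 0.480732.
c = 2·atan2(√a, √(1−a)) = 1.53225 rad → d = 6371·c ≈ 9761.97 km.

9762 km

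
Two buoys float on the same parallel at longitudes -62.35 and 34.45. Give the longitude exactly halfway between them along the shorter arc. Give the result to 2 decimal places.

Signed shortest Δλ from -62.35° to +34.45° is +96.80°.
Midpoint longitude = -62.35° + (+96.80°)/2 = -62.35° + 48.40° = -13.95°.

-13.95°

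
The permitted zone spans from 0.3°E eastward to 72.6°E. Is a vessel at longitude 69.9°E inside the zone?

Band width going east from +0.3° to +72.6°: ((72.6 − 0.3) mod 360) = 72.3°.
Offset of +69.9° east of the west edge: ((69.9 − 0.3) mod 360) = 69.6°.
69.6° ≤ 72.3° ⇒ inside.

Yes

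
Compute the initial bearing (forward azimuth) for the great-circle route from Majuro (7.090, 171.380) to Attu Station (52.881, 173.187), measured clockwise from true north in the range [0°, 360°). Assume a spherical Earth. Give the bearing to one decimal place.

Δλ = 173.187 − 171.380 = 1.807°.
θ = atan2( sin Δλ · cos φ₂ , cos φ₁ · sin φ₂ − sin φ₁ · cos φ₂ · cos Δλ )
  = atan2(0.01903, 0.71684) = 1.521° → normalised to [0°, 360°): 1.521°.

1.5°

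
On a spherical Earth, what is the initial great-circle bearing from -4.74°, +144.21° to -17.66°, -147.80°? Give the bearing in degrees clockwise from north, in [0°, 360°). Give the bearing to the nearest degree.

107°

Δλ = -147.80 − 144.21 = -292.01°; wrapped into (−180°, 180°]: 67.99°.
θ = atan2( sin Δλ · cos φ₂ , cos φ₁ · sin φ₂ − sin φ₁ · cos φ₂ · cos Δλ )
  = atan2(0.88343, -0.27282) = 107.162° → normalised to [0°, 360°): 107.162°.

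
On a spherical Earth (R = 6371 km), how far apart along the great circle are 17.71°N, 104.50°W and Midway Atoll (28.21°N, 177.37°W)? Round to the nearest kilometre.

Δλ = -177.37 − -104.50 = -72.87°.
Δφ = 28.21 − 17.71 = 10.50°.
a = sin²(Δφ/2) + cos φ₁ · cos φ₂ · sin²(Δλ/2) = 0.304474.
c = 2·atan2(√a, √(1−a)) = 1.16902 rad → d = 6371·c ≈ 7447.85 km.

7448 km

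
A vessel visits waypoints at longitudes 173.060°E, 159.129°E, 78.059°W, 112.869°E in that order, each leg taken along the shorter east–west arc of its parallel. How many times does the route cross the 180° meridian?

Leg 1: +173.060° → +159.129°, shortest Δλ = -13.931° (west) — does not cross 180°.
Leg 2: +159.129° → -78.059°, shortest Δλ = 122.812° (east) — crosses 180°.
Leg 3: -78.059° → +112.869°, shortest Δλ = -169.072° (west) — crosses 180°.
Total crossings: 2.

2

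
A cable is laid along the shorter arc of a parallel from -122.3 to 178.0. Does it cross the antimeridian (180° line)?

Yes

Naïve |178.0 − -122.3| = 300.3° > 180°, so the shorter arc goes the other way round — across 180°.
Signed shortest Δλ = ((178.0 − -122.3 + 180) mod 360) − 180 = -59.7°.
Going west by 59.7° from -122.3° passes through 180° before reaching +178.0°.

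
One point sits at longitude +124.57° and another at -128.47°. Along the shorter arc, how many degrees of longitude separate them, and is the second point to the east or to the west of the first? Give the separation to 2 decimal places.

Raw difference: -128.47 − 124.57 = -253.04°.
Normalise into (−180°, 180°]: -253.04° + 360° = 106.96°.
Positive ⇒ the second point lies to the east; separation 106.96°.

106.96° east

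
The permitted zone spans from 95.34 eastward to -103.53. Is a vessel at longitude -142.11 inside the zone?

Band width going east from +95.34° to -103.53°: ((-103.53 − 95.34) mod 360) = 161.13°.
Offset of -142.11° east of the west edge: ((-142.11 − 95.34) mod 360) = 122.55°.
122.55° ≤ 161.13° ⇒ inside.

Yes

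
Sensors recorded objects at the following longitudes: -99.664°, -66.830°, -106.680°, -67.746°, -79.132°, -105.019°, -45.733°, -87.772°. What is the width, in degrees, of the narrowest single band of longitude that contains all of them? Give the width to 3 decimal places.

60.947°

Sort the longitudes: -106.680°, -105.019°, -99.664°, -87.772°, -79.132°, -67.746°, -66.830°, -45.733°.
Eastward gaps between consecutive values (wrapping around): 1.661°, 5.355°, 11.892°, 8.640°, 11.386°, 0.916°, 21.097°, 299.053°.
Largest gap = 299.053° ⇒ minimal covering band is its complement: 360° − 299.053° = 60.947°.
Band runs from -106.680° eastward to -45.733°.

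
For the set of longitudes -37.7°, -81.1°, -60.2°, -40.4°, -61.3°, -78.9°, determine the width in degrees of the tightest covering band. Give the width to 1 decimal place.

43.4°

Sort the longitudes: -81.1°, -78.9°, -61.3°, -60.2°, -40.4°, -37.7°.
Eastward gaps between consecutive values (wrapping around): 2.2°, 17.6°, 1.1°, 19.8°, 2.7°, 316.6°.
Largest gap = 316.6° ⇒ minimal covering band is its complement: 360° − 316.6° = 43.4°.
Band runs from -81.1° eastward to -37.7°.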